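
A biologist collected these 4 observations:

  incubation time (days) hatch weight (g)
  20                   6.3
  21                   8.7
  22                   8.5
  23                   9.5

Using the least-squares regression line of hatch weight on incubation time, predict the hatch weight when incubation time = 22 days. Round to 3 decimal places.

8.720

n = 4, Σx = 86, Σy = 33, Σxy = 714.2, Σx² = 1854
Sxx = Σx² − (Σx)²/n = 1854 − 1849 = 5
Sxy = Σxy − (Σx)(Σy)/n = 714.2 − 709.5 = 4.7
b = Sxy/Sxx = 4.7/5 = 0.94
a = ȳ − b·x̄ = 8.25 − 0.94·21.5 = -11.96
ŷ(22) = a + b·22 = -11.96 + 0.94·22 = 8.72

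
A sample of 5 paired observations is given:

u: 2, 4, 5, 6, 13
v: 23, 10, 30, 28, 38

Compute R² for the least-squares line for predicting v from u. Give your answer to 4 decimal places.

n = 5, Σx = 30, Σy = 129, Σxy = 898, Σx² = 250, Σy² = 3757
Sxx = Σx² − (Σx)²/n = 250 − 180 = 70
Sxy = Σxy − (Σx)(Σy)/n = 898 − 774 = 124
Syy = Σy² − (Σy)²/n = 3757 − 3328.2 = 428.8
R² = Sxy²/(Sxx·Syy) = (124)²/(70·428.8) = 0.512260

0.5123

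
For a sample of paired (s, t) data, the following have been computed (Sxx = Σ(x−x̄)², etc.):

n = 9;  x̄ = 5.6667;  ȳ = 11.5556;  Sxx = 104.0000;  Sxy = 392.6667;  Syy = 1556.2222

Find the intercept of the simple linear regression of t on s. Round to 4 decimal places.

-9.8398

b = Sxy/Sxx = 392.6667/104 = 3.775641
a = ȳ − b·x̄ = 11.5556 − 3.775641·5.6667 = -9.839827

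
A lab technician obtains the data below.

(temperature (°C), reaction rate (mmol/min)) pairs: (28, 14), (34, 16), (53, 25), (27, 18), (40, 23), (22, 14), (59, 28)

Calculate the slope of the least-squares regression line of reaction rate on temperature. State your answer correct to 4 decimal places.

0.3806

n = 7, Σx = 263, Σy = 138, Σxy = 5627, Σx² = 11043
Sxx = Σx² − (Σx)²/n = 11043 − 9881.285714 = 1161.714286
Sxy = Σxy − (Σx)(Σy)/n = 5627 − 5184.857143 = 442.142857
b = Sxy/Sxx = 442.142857/1161.714286 = 0.380595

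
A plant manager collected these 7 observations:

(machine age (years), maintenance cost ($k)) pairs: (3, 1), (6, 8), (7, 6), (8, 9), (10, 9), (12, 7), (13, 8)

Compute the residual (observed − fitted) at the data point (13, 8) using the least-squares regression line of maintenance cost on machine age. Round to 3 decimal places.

-1.240

n = 7, Σx = 59, Σy = 48, Σxy = 443, Σx² = 571
Sxx = Σx² − (Σx)²/n = 571 − 497.285714 = 73.714286
Sxy = Σxy − (Σx)(Σy)/n = 443 − 404.571429 = 38.428571
b = Sxy/Sxx = 38.428571/73.714286 = 0.521318
a = ȳ − b·x̄ = 6.857143 − 0.521318·8.428571 = 2.463178
ŷ(13) = 2.463178 + 0.521318·13 = 9.240310
residual = y − ŷ = 8 − 9.240310 = -1.240310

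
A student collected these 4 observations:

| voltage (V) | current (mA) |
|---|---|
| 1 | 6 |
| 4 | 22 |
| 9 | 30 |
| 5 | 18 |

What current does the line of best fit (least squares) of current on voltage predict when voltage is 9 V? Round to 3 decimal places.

31.069

n = 4, Σx = 19, Σy = 76, Σxy = 454, Σx² = 123
Sxx = Σx² − (Σx)²/n = 123 − 90.25 = 32.75
Sxy = Σxy − (Σx)(Σy)/n = 454 − 361 = 93
b = Sxy/Sxx = 93/32.75 = 2.839695
a = ȳ − b·x̄ = 19 − 2.839695·4.75 = 5.511450
ŷ(9) = a + b·9 = 5.511450 + 2.839695·9 = 31.068702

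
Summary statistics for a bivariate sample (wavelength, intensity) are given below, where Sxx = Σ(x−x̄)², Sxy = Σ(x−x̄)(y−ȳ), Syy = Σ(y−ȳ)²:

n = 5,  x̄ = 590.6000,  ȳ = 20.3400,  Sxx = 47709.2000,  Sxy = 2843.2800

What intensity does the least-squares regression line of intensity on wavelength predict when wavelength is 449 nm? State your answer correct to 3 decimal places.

b = Sxy/Sxx = 2843.28/47709.2 = 0.059596
a = ȳ − b·x̄ = 20.34 − 0.059596·590.6 = -14.857429
ŷ(449) = a + b·449 = -14.857429 + 0.059596·449 = 11.901199

11.901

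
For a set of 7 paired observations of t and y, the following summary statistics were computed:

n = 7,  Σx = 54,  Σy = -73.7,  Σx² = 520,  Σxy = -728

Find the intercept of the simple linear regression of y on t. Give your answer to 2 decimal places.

Sxx = Σx² − (Σx)²/n = 520 − 416.571429 = 103.428571
Sxy = Σxy − (Σx)(Σy)/n = -728 − (-568.542857) = -159.457143
b = Sxy/Sxx = -159.457143/103.428571 = -1.541713
a = ȳ − b·x̄ = -10.528571 − (-1.541713)·7.714286 = 1.364641

1.36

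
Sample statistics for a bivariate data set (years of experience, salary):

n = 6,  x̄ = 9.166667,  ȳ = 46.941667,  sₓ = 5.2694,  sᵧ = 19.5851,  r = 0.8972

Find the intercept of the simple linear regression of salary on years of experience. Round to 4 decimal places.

16.3738

b = r · sᵧ/sₓ = 0.8972 · 19.5851/5.2694 = 3.334678
a = ȳ − b·x̄ = 46.941667 − 3.334678·9.166667 = 16.373785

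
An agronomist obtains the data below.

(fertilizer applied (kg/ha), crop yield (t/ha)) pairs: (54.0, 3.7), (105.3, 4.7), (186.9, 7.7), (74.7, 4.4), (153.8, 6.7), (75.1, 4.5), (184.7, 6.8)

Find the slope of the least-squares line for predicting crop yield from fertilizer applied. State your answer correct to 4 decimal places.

0.0270

n = 7, Σx = 834.5, Σy = 38.5, Σxy = 5086.89, Σx² = 117924.33
Sxx = Σx² − (Σx)²/n = 117924.33 − 99484.321429 = 18440.008571
Sxy = Σxy − (Σx)(Σy)/n = 5086.89 − 4589.75 = 497.14
b = Sxy/Sxx = 497.14/18440.008571 = 0.026960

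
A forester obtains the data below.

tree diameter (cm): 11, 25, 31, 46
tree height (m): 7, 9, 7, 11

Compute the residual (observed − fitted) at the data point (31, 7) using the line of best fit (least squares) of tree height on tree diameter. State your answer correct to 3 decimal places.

-1.781

n = 4, Σx = 113, Σy = 34, Σxy = 1025, Σx² = 3823
Sxx = Σx² − (Σx)²/n = 3823 − 3192.25 = 630.75
Sxy = Σxy − (Σx)(Σy)/n = 1025 − 960.5 = 64.5
b = Sxy/Sxx = 64.5/630.75 = 0.102259
a = ȳ − b·x̄ = 8.5 − 0.102259·28.25 = 5.611177
ŷ(31) = 5.611177 + 0.102259·31 = 8.781213
residual = y − ŷ = 7 − 8.781213 = -1.781213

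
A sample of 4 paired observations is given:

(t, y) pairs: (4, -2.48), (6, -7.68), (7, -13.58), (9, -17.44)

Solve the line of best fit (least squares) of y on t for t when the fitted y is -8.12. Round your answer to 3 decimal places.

n = 4, Σx = 26, Σy = -41.18, Σxy = -308.02, Σx² = 182
Sxx = Σx² − (Σx)²/n = 182 − 169 = 13
Sxy = Σxy − (Σx)(Σy)/n = -308.02 − (-267.67) = -40.35
b = Sxy/Sxx = -40.35/13 = -3.103846
a = ȳ − b·x̄ = -10.295 − (-3.103846)·6.5 = 9.88
Set a + b·x = -8.12: x = (-8.12 − 9.88) / (-3.103846) = 5.799257

5.799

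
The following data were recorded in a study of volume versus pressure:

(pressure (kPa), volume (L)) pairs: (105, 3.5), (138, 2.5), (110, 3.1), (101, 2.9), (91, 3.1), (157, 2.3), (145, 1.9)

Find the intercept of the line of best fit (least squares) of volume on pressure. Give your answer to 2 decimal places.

4.97

n = 7, Σx = 847, Σy = 19.3, Σxy = 2265.1, Σx² = 106325
Sxx = Σx² − (Σx)²/n = 106325 − 102487 = 3838
Sxy = Σxy − (Σx)(Σy)/n = 2265.1 − 2335.3 = -70.2
b = Sxy/Sxx = -70.2/3838 = -0.018291
a = ȳ − b·x̄ = 2.757143 − (-0.018291)·121 = 4.970327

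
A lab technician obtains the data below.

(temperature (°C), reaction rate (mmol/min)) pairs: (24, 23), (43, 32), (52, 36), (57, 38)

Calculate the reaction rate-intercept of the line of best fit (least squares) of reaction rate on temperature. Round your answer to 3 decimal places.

n = 4, Σx = 176, Σy = 129, Σxy = 5966, Σx² = 8378
Sxx = Σx² − (Σx)²/n = 8378 − 7744 = 634
Sxy = Σxy − (Σx)(Σy)/n = 5966 − 5676 = 290
b = Sxy/Sxx = 290/634 = 0.457413
a = ȳ − b·x̄ = 32.25 − 0.457413·44 = 12.123817

12.124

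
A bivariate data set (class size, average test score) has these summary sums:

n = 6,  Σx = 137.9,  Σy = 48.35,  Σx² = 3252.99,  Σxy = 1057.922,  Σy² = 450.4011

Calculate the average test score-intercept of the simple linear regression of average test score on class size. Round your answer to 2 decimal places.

22.72

Sxx = Σx² − (Σx)²/n = 3252.99 − 3169.401667 = 83.588333
Sxy = Σxy − (Σx)(Σy)/n = 1057.922 − 1111.244167 = -53.322167
b = Sxy/Sxx = -53.322167/83.588333 = -0.637914
a = ȳ − b·x̄ = 8.058333 − (-0.637914)·22.983333 = 22.719723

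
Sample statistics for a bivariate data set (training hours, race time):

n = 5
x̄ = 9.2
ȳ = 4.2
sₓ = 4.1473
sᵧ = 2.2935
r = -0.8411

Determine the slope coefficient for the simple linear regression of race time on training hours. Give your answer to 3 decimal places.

-0.465

b = r · sᵧ/sₓ = -0.8411 · 2.2935/4.1473 = -0.465137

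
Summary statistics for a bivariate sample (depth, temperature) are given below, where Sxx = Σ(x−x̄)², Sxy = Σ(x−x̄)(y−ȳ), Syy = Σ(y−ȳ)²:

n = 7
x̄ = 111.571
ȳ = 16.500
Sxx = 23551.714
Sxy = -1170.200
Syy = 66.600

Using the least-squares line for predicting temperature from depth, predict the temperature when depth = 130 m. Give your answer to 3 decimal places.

15.584

b = Sxy/Sxx = -1170.2/23551.714 = -0.049686
a = ȳ − b·x̄ = 16.5 − (-0.049686)·111.571 = 22.043562
ŷ(130) = a + b·130 = 22.043562 + (-0.049686)·130 = 15.584329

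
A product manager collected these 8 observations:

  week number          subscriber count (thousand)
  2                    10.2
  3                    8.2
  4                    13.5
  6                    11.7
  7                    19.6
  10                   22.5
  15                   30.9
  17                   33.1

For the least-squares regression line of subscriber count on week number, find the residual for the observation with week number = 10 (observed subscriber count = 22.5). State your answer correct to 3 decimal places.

0.454

n = 8, Σx = 64, Σy = 149.7, Σxy = 1557.6, Σx² = 728
Sxx = Σx² − (Σx)²/n = 728 − 512 = 216
Sxy = Σxy − (Σx)(Σy)/n = 1557.6 − 1197.6 = 360
b = Sxy/Sxx = 360/216 = 1.666667
a = ȳ − b·x̄ = 18.7125 − 1.666667·8 = 5.379167
ŷ(10) = 5.379167 + 1.666667·10 = 22.045833
residual = y − ŷ = 22.5 − 22.045833 = 0.454167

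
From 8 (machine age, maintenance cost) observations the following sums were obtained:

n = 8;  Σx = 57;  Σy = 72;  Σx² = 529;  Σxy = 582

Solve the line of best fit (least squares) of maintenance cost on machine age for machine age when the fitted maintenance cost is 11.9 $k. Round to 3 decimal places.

12.289

Sxx = Σx² − (Σx)²/n = 529 − 406.125 = 122.875
Sxy = Σxy − (Σx)(Σy)/n = 582 − 513 = 69
b = Sxy/Sxx = 69/122.875 = 0.561546
a = ȳ − b·x̄ = 9 − 0.561546·7.125 = 4.998983
Set a + b·x = 11.9: x = (11.9 − 4.998983) / 0.561546 = 12.289312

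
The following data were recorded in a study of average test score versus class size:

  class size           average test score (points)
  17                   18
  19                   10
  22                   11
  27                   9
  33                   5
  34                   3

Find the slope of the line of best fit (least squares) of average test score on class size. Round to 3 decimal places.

-0.663

n = 6, Σx = 152, Σy = 56, Σxy = 1248, Σx² = 4108
Sxx = Σx² − (Σx)²/n = 4108 − 3850.666667 = 257.333333
Sxy = Σxy − (Σx)(Σy)/n = 1248 − 1418.666667 = -170.666667
b = Sxy/Sxx = -170.666667/257.333333 = -0.663212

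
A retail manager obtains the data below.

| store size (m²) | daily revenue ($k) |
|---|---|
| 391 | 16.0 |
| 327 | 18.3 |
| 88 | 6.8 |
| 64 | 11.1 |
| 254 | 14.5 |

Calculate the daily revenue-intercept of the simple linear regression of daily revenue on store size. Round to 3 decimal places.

7.315

n = 5, Σx = 1124, Σy = 66.7, Σxy = 17231.9, Σx² = 336166
Sxx = Σx² − (Σx)²/n = 336166 − 252675.2 = 83490.8
Sxy = Σxy − (Σx)(Σy)/n = 17231.9 − 14994.16 = 2237.74
b = Sxy/Sxx = 2237.74/83490.8 = 0.026802
a = ȳ − b·x̄ = 13.34 − 0.026802·224.8 = 7.314858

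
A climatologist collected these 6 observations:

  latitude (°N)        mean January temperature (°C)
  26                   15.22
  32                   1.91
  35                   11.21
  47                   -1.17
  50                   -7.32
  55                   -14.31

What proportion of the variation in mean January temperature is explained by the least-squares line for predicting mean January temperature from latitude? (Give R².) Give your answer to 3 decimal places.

n = 6, Σx = 245, Σy = 5.54, Σxy = -358.85, Σx² = 10659, Σy² = 620.688
Sxx = Σx² − (Σx)²/n = 10659 − 10004.166667 = 654.833333
Sxy = Σxy − (Σx)(Σy)/n = -358.85 − 226.216667 = -585.066667
Syy = Σy² − (Σy)²/n = 620.688 − 5.115267 = 615.572733
R² = Sxy²/(Sxx·Syy) = (-585.066667)²/(654.833333·615.572733) = 0.849182

0.849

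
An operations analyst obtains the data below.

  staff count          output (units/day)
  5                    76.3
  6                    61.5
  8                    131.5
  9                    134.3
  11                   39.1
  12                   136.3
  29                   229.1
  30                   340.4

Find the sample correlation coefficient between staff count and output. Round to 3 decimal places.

n = 8, Σx = 110, Σy = 1148.5, Σxy = 21932.8, Σx² = 2212, Σy² = 233398.15
Sxx = Σx² − (Σx)²/n = 2212 − 1512.5 = 699.5
Sxy = Σxy − (Σx)(Σy)/n = 21932.8 − 15791.875 = 6140.925
Syy = Σy² − (Σy)²/n = 233398.15 − 164881.53125 = 68516.61875
r = Sxy/√(Sxx·Syy) = 6140.925/√(47927374.815625) = 6140.925/6922.959975 = 0.887037

0.887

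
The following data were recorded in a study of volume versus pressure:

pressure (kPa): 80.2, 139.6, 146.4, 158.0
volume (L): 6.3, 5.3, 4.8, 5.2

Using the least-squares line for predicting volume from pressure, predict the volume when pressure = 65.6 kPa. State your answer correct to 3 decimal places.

6.507

n = 4, Σx = 524.2, Σy = 21.6, Σxy = 2769.46, Σx² = 72317.16
Sxx = Σx² − (Σx)²/n = 72317.16 − 68696.41 = 3620.75
Sxy = Σxy − (Σx)(Σy)/n = 2769.46 − 2830.68 = -61.22
b = Sxy/Sxx = -61.22/3620.75 = -0.016908
a = ȳ − b·x̄ = 5.4 − (-0.016908)·131.05 = 7.615806
ŷ(65.6) = a + b·65.6 = 7.615806 + (-0.016908)·65.6 = 6.506635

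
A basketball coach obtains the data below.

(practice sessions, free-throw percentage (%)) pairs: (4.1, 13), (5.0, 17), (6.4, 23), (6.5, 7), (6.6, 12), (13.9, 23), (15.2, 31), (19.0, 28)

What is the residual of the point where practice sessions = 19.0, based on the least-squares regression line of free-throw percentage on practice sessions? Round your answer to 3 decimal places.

n = 8, Σx = 76.7, Σy = 154, Σxy = 1733.1, Σx² = 953.83
Sxx = Σx² − (Σx)²/n = 953.83 − 735.36125 = 218.46875
Sxy = Σxy − (Σx)(Σy)/n = 1733.1 − 1476.475 = 256.625
b = Sxy/Sxx = 256.625/218.46875 = 1.174653
a = ȳ − b·x̄ = 19.25 − 1.174653·9.5875 = 7.988013
ŷ(19.0) = 7.988013 + 1.174653·19 = 30.306423
residual = y − ŷ = 28 − 30.306423 = -2.306423

-2.306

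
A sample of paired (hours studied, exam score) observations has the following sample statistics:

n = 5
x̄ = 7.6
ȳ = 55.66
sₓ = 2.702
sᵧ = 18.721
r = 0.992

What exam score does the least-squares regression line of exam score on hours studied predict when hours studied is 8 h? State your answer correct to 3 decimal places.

58.409

b = r · sᵧ/sₓ = 0.992 · 18.721/2.702 = 6.873143
a = ȳ − b·x̄ = 55.66 − 6.873143·7.6 = 3.424114
ŷ(8) = a + b·8 = 3.424114 + 6.873143·8 = 58.409257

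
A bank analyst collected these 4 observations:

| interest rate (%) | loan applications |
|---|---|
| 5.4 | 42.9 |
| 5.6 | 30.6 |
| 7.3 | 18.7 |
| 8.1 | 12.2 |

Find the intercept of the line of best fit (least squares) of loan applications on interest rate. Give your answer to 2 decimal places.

90.69

n = 4, Σx = 26.4, Σy = 104.4, Σxy = 638.35, Σx² = 179.42
Sxx = Σx² − (Σx)²/n = 179.42 − 174.24 = 5.18
Sxy = Σxy − (Σx)(Σy)/n = 638.35 − 689.04 = -50.69
b = Sxy/Sxx = -50.69/5.18 = -9.785714
a = ȳ − b·x̄ = 26.1 − (-9.785714)·6.6 = 90.685714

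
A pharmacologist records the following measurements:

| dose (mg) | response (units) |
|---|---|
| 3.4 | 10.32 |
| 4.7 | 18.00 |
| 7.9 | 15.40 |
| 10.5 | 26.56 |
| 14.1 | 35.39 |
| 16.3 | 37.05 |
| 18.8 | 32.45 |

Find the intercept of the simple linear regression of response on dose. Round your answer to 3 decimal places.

7.201

n = 7, Σx = 75.7, Σy = 175.17, Σxy = 2233.202, Σx² = 1024.25
Sxx = Σx² − (Σx)²/n = 1024.25 − 818.641429 = 205.608571
Sxy = Σxy − (Σx)(Σy)/n = 2233.202 − 1894.338429 = 338.863571
b = Sxy/Sxx = 338.863571/205.608571 = 1.648100
a = ȳ − b·x̄ = 25.024286 − 1.648100·10.814286 = 7.201257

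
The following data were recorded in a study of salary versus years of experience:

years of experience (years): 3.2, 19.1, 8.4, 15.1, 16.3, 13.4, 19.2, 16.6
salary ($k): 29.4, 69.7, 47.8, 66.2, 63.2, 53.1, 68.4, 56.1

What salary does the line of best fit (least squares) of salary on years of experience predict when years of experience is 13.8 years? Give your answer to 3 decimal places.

n = 8, Σx = 111.3, Σy = 453.9, Σxy = 6812.73, Σx² = 1763.07
Sxx = Σx² − (Σx)²/n = 1763.07 − 1548.46125 = 214.60875
Sxy = Σxy − (Σx)(Σy)/n = 6812.73 − 6314.88375 = 497.84625
b = Sxy/Sxx = 497.84625/214.60875 = 2.319785
a = ȳ − b·x̄ = 56.7375 − 2.319785·13.9125 = 24.463485
ŷ(13.8) = a + b·13.8 = 24.463485 + 2.319785·13.8 = 56.476524

56.477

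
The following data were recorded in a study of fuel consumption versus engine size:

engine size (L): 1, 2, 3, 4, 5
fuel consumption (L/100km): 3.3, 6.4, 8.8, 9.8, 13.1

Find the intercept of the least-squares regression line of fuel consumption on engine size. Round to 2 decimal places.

1.38

n = 5, Σx = 15, Σy = 41.4, Σxy = 147.2, Σx² = 55
Sxx = Σx² − (Σx)²/n = 55 − 45 = 10
Sxy = Σxy − (Σx)(Σy)/n = 147.2 − 124.2 = 23
b = Sxy/Sxx = 23/10 = 2.3
a = ȳ − b·x̄ = 8.28 − 2.3·3 = 1.38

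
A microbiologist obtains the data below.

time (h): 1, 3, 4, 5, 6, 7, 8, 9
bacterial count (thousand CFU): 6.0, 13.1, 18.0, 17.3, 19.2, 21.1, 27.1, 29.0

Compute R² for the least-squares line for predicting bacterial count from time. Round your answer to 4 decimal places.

n = 8, Σx = 43, Σy = 150.8, Σxy = 944.5, Σx² = 281, Σy² = 3220.16
Sxx = Σx² − (Σx)²/n = 281 − 231.125 = 49.875
Sxy = Σxy − (Σx)(Σy)/n = 944.5 − 810.55 = 133.95
Syy = Σy² − (Σy)²/n = 3220.16 − 2842.58 = 377.58
R² = Sxy²/(Sxx·Syy) = (133.95)²/(49.875·377.58) = 0.952782

0.9528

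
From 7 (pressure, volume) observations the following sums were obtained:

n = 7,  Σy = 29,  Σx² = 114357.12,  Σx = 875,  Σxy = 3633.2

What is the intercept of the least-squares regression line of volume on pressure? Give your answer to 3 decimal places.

Sxx = Σx² − (Σx)²/n = 114357.12 − 109375 = 4982.12
Sxy = Σxy − (Σx)(Σy)/n = 3633.2 − 3625 = 8.2
b = Sxy/Sxx = 8.2/4982.12 = 0.001646
a = ȳ − b·x̄ = 4.142857 − 0.001646·125 = 3.937121

3.937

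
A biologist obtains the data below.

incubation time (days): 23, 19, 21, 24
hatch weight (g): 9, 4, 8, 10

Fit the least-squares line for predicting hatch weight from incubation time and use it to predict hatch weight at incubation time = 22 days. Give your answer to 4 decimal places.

n = 4, Σx = 87, Σy = 31, Σxy = 691, Σx² = 1907
Sxx = Σx² − (Σx)²/n = 1907 − 1892.25 = 14.75
Sxy = Σxy − (Σx)(Σy)/n = 691 − 674.25 = 16.75
b = Sxy/Sxx = 16.75/14.75 = 1.135593
a = ȳ − b·x̄ = 7.75 − 1.135593·21.75 = -16.949153
ŷ(22) = a + b·22 = -16.949153 + 1.135593·22 = 8.033898

8.0339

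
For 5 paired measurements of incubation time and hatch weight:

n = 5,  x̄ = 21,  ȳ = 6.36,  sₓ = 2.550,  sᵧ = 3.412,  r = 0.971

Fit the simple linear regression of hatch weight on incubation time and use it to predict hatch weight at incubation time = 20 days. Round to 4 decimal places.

b = r · sᵧ/sₓ = 0.971 · 3.412/2.55 = 1.299236
a = ȳ − b·x̄ = 6.36 − 1.299236·21 = -20.923958
ŷ(20) = a + b·20 = -20.923958 + 1.299236·20 = 5.060764

5.0608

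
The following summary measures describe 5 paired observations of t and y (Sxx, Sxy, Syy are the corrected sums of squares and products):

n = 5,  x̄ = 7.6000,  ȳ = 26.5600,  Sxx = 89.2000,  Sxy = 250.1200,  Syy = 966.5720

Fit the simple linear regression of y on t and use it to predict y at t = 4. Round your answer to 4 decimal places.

b = Sxy/Sxx = 250.12/89.2 = 2.804036
a = ȳ − b·x̄ = 26.56 − 2.804036·7.6 = 5.249327
ŷ(4) = a + b·4 = 5.249327 + 2.804036·4 = 16.465471

16.4655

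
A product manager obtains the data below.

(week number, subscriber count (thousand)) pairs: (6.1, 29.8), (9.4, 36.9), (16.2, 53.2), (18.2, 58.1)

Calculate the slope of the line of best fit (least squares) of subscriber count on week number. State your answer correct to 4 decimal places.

n = 4, Σx = 49.9, Σy = 178, Σxy = 2447.9, Σx² = 719.25
Sxx = Σx² − (Σx)²/n = 719.25 − 622.5025 = 96.7475
Sxy = Σxy − (Σx)(Σy)/n = 2447.9 − 2220.55 = 227.35
b = Sxy/Sxx = 227.35/96.7475 = 2.349932

2.3499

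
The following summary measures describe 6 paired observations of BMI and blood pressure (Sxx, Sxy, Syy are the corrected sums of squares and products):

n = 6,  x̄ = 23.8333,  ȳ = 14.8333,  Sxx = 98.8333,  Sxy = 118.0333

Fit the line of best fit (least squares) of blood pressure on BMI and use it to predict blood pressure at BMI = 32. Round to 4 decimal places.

b = Sxy/Sxx = 118.0333/98.8333 = 1.194267
a = ȳ − b·x̄ = 14.8333 − 1.194267·23.8333 = -13.630012
ŷ(32) = a + b·32 = -13.630012 + 1.194267·32 = 24.586516

24.5865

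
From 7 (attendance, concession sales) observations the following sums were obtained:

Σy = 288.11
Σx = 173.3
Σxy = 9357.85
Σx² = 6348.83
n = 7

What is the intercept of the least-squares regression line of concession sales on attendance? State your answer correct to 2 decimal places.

Sxx = Σx² − (Σx)²/n = 6348.83 − 4290.412857 = 2058.417143
Sxy = Σxy − (Σx)(Σy)/n = 9357.85 − 7132.780429 = 2225.069571
b = Sxy/Sxx = 2225.069571/2058.417143 = 1.080961
a = ȳ − b·x̄ = 41.158571 − 1.080961·24.757143 = 14.397054

14.40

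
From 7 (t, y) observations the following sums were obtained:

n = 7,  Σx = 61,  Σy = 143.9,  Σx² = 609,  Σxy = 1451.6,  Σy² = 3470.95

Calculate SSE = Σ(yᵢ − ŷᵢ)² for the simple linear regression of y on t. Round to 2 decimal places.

Sxx = Σx² − (Σx)²/n = 609 − 531.571429 = 77.428571
Sxy = Σxy − (Σx)(Σy)/n = 1451.6 − 1253.985714 = 197.614286
Syy = Σy² − (Σy)²/n = 3470.95 − 2958.172857 = 512.777143
b = Sxy/Sxx = 197.614286/77.428571 = 2.552214
SSE = Syy − b·Sxy = 512.777143 − 2.552214·197.614286 = 8.423192

8.42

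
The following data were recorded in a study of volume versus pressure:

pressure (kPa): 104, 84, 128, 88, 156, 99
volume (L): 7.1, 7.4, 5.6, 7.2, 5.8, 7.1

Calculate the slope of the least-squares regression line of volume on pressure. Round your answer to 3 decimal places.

n = 6, Σx = 659, Σy = 40.2, Σxy = 4318.1, Σx² = 76137
Sxx = Σx² − (Σx)²/n = 76137 − 72380.166667 = 3756.833333
Sxy = Σxy − (Σx)(Σy)/n = 4318.1 − 4415.3 = -97.2
b = Sxy/Sxx = -97.2/3756.833333 = -0.025873

-0.026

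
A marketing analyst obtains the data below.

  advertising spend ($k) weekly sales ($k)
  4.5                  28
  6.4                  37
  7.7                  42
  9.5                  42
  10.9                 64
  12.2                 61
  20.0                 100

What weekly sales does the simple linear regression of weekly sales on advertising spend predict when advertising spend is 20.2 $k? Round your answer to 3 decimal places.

n = 7, Σx = 71.2, Σy = 374, Σxy = 4527, Σx² = 878.4
Sxx = Σx² − (Σx)²/n = 878.4 − 724.205714 = 154.194286
Sxy = Σxy − (Σx)(Σy)/n = 4527 − 3804.114286 = 722.885714
b = Sxy/Sxx = 722.885714/154.194286 = 4.688149
a = ȳ − b·x̄ = 53.428571 − 4.688149·10.171429 = 5.743403
ŷ(20.2) = a + b·20.2 = 5.743403 + 4.688149·20.2 = 100.444004

100.444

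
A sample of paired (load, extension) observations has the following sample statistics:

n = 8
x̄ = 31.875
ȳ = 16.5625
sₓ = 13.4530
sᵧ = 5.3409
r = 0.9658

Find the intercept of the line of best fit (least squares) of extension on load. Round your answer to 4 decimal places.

b = r · sᵧ/sₓ = 0.9658 · 5.3409/13.453 = 0.383427
a = ȳ − b·x̄ = 16.5625 − 0.383427·31.875 = 4.340770

4.3408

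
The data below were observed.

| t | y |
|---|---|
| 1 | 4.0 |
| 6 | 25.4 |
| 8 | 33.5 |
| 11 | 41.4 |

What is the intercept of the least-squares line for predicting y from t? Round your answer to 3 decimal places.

1.320

n = 4, Σx = 26, Σy = 104.3, Σxy = 879.8, Σx² = 222
Sxx = Σx² − (Σx)²/n = 222 − 169 = 53
Sxy = Σxy − (Σx)(Σy)/n = 879.8 − 677.95 = 201.85
b = Sxy/Sxx = 201.85/53 = 3.808491
a = ȳ − b·x̄ = 26.075 − 3.808491·6.5 = 1.319811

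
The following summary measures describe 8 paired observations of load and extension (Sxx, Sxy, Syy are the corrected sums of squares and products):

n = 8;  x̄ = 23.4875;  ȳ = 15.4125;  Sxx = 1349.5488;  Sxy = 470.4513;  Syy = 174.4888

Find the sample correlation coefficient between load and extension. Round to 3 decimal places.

0.969

r = Sxy/√(Sxx·Syy) = 470.4513/√(235481.150653) = 470.4513/485.264001 = 0.969475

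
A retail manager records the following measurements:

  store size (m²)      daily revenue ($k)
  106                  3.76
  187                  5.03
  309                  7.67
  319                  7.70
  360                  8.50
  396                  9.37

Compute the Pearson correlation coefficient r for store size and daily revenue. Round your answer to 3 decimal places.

n = 6, Σx = 1677, Σy = 42.03, Σxy = 12936.02, Σx² = 529863, Σy² = 317.6043
Sxx = Σx² − (Σx)²/n = 529863 − 468721.5 = 61141.5
Sxy = Σxy − (Σx)(Σy)/n = 12936.02 − 11747.385 = 1188.635
Syy = Σy² − (Σy)²/n = 317.6043 − 294.42015 = 23.18415
r = Sxy/√(Sxx·Syy) = 1188.635/√(1417513.707225) = 1188.635/1190.593846 = 0.998355

0.998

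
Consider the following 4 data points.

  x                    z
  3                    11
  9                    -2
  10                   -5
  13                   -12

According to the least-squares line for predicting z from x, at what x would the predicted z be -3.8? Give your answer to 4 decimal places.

n = 4, Σx = 35, Σy = -8, Σxy = -191, Σx² = 359
Sxx = Σx² − (Σx)²/n = 359 − 306.25 = 52.75
Sxy = Σxy − (Σx)(Σy)/n = -191 − (-70) = -121
b = Sxy/Sxx = -121/52.75 = -2.293839
a = ȳ − b·x̄ = -2 − (-2.293839)·8.75 = 18.071090
Set a + b·x = -3.8: x = (-3.8 − 18.071090) / (-2.293839) = 9.534711

9.5347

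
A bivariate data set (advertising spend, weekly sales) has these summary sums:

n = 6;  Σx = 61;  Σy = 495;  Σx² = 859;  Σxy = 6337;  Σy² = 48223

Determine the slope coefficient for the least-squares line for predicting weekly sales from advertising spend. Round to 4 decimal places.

5.4620

Sxx = Σx² − (Σx)²/n = 859 − 620.166667 = 238.833333
Sxy = Σxy − (Σx)(Σy)/n = 6337 − 5032.5 = 1304.5
b = Sxy/Sxx = 1304.5/238.833333 = 5.461968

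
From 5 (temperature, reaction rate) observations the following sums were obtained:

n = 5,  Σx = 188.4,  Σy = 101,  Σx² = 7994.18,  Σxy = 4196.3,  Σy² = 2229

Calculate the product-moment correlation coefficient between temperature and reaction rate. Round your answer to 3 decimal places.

0.950

Sxx = Σx² − (Σx)²/n = 7994.18 − 7098.912 = 895.268
Sxy = Σxy − (Σx)(Σy)/n = 4196.3 − 3805.68 = 390.62
Syy = Σy² − (Σy)²/n = 2229 − 2040.2 = 188.8
r = Sxy/√(Sxx·Syy) = 390.62/√(169026.5984) = 390.62/411.128445 = 0.950117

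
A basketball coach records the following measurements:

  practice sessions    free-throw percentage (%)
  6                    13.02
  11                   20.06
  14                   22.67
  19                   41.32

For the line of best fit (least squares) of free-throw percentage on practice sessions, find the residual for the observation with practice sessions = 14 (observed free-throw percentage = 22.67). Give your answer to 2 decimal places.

-4.76

n = 4, Σx = 50, Σy = 97.07, Σxy = 1401.24, Σx² = 714
Sxx = Σx² − (Σx)²/n = 714 − 625 = 89
Sxy = Σxy − (Σx)(Σy)/n = 1401.24 − 1213.375 = 187.865
b = Sxy/Sxx = 187.865/89 = 2.110843
a = ȳ − b·x̄ = 24.2675 − 2.110843·12.5 = -2.118034
ŷ(14) = -2.118034 + 2.110843·14 = 27.433764
residual = y − ŷ = 22.67 − 27.433764 = -4.763764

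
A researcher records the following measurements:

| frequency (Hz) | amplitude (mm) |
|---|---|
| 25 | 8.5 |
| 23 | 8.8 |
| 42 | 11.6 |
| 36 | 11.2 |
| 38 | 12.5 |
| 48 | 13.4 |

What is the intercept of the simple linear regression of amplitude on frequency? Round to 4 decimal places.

n = 6, Σx = 212, Σy = 66, Σxy = 2423.5, Σx² = 7962
Sxx = Σx² − (Σx)²/n = 7962 − 7490.666667 = 471.333333
Sxy = Σxy − (Σx)(Σy)/n = 2423.5 − 2332 = 91.5
b = Sxy/Sxx = 91.5/471.333333 = 0.194130
a = ȳ − b·x̄ = 11 − 0.194130·35.333333 = 4.140736

4.1407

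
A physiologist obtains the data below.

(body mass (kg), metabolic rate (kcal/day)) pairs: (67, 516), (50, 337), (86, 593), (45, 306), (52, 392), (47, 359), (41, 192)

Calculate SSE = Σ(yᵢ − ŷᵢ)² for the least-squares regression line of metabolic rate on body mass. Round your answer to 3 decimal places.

n = 7, Σx = 388, Σy = 2695, Σxy = 161319, Σx² = 23004, Σy² = 1144519
Sxx = Σx² − (Σx)²/n = 23004 − 21506.285714 = 1497.714286
Sxy = Σxy − (Σx)(Σy)/n = 161319 − 149380 = 11939
Syy = Σy² − (Σy)²/n = 1144519 − 1037575 = 106944
b = Sxy/Sxx = 11939/1497.714286 = 7.971480
SSE = Syy − b·Sxy = 106944 − 7.971480·11939 = 11772.496089

11772.496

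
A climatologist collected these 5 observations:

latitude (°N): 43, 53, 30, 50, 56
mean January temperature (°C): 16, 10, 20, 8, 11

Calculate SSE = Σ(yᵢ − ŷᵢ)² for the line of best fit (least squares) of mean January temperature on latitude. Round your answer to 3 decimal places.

18.824

n = 5, Σx = 232, Σy = 65, Σxy = 2834, Σx² = 11194, Σy² = 941
Sxx = Σx² − (Σx)²/n = 11194 − 10764.8 = 429.2
Sxy = Σxy − (Σx)(Σy)/n = 2834 − 3016 = -182
Syy = Σy² − (Σy)²/n = 941 − 845 = 96
b = Sxy/Sxx = -182/429.2 = -0.424045
SSE = Syy − b·Sxy = 96 − (-0.424045)·(-182) = 18.823858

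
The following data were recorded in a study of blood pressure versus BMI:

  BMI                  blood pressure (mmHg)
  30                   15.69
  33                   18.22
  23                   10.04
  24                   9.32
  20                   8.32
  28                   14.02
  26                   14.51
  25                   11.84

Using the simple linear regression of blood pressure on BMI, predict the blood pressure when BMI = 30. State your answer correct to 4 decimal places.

n = 8, Σx = 209, Σy = 101.96, Σxy = 2758.78, Σx² = 5579
Sxx = Σx² − (Σx)²/n = 5579 − 5460.125 = 118.875
Sxy = Σxy − (Σx)(Σy)/n = 2758.78 − 2663.705 = 95.075
b = Sxy/Sxx = 95.075/118.875 = 0.799790
a = ȳ − b·x̄ = 12.745 − 0.799790·26.125 = -8.149506
ŷ(30) = a + b·30 = -8.149506 + 0.799790·30 = 15.844185

15.8442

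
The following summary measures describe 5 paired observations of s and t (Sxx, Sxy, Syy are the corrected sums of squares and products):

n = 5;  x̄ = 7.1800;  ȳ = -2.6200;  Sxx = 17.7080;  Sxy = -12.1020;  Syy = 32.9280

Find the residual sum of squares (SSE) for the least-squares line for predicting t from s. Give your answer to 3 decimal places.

b = Sxy/Sxx = -12.102/17.708 = -0.683420
SSE = Syy − b·Sxy = 32.928 − (-0.683420)·(-12.102) = 24.657252

24.657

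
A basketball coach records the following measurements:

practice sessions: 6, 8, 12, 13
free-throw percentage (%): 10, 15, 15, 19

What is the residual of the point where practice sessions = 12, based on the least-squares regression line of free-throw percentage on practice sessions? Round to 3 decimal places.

n = 4, Σx = 39, Σy = 59, Σxy = 607, Σx² = 413
Sxx = Σx² − (Σx)²/n = 413 − 380.25 = 32.75
Sxy = Σxy − (Σx)(Σy)/n = 607 − 575.25 = 31.75
b = Sxy/Sxx = 31.75/32.75 = 0.969466
a = ȳ − b·x̄ = 14.75 − 0.969466·9.75 = 5.297710
ŷ(12) = 5.297710 + 0.969466·12 = 16.931298
residual = y − ŷ = 15 − 16.931298 = -1.931298

-1.931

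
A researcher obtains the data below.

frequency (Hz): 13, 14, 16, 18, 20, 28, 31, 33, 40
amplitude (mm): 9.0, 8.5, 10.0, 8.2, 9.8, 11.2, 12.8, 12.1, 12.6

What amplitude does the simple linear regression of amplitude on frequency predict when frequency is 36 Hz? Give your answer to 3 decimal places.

12.537

n = 9, Σx = 213, Σy = 94.2, Σxy = 2353.3, Σx² = 5779
Sxx = Σx² − (Σx)²/n = 5779 − 5041 = 738
Sxy = Σxy − (Σx)(Σy)/n = 2353.3 − 2229.4 = 123.9
b = Sxy/Sxx = 123.9/738 = 0.167886
a = ȳ − b·x̄ = 10.466667 − 0.167886·23.666667 = 6.493360
ŷ(36) = a + b·36 = 6.493360 + 0.167886·36 = 12.537263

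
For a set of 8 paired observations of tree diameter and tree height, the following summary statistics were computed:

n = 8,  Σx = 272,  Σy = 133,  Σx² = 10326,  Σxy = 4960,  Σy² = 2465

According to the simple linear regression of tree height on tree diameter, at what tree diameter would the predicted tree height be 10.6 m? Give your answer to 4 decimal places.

19.1713

Sxx = Σx² − (Σx)²/n = 10326 − 9248 = 1078
Sxy = Σxy − (Σx)(Σy)/n = 4960 − 4522 = 438
b = Sxy/Sxx = 438/1078 = 0.406308
a = ȳ − b·x̄ = 16.625 − 0.406308·34 = 2.810529
Set a + b·x = 10.6: x = (10.6 − 2.810529) / 0.406308 = 19.171347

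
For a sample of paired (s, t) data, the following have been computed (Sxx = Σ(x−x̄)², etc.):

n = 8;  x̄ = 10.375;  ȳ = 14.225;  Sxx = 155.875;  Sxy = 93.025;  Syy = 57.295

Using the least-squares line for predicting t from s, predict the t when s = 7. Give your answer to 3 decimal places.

b = Sxy/Sxx = 93.025/155.875 = 0.596792
a = ȳ − b·x̄ = 14.225 − 0.596792·10.375 = 8.033280
ŷ(7) = a + b·7 = 8.033280 + 0.596792·7 = 12.210826

12.211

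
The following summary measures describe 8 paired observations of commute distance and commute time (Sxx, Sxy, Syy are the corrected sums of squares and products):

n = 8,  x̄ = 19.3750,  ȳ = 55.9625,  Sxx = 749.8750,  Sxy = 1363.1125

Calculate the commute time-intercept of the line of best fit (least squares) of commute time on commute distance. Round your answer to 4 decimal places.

20.7429

b = Sxy/Sxx = 1363.1125/749.875 = 1.817786
a = ȳ − b·x̄ = 55.9625 − 1.817786·19.375 = 20.742890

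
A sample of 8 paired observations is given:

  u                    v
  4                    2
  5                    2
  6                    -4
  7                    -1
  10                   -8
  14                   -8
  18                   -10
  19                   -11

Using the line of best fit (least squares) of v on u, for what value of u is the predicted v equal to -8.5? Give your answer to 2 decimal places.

14.99

n = 8, Σx = 83, Σy = -38, Σxy = -594, Σx² = 1107
Sxx = Σx² − (Σx)²/n = 1107 − 861.125 = 245.875
Sxy = Σxy − (Σx)(Σy)/n = -594 − (-394.25) = -199.75
b = Sxy/Sxx = -199.75/245.875 = -0.812405
a = ȳ − b·x̄ = -4.75 − (-0.812405)·10.375 = 3.678699
Set a + b·x = -8.5: x = (-8.5 − 3.678699) / (-0.812405) = 14.990926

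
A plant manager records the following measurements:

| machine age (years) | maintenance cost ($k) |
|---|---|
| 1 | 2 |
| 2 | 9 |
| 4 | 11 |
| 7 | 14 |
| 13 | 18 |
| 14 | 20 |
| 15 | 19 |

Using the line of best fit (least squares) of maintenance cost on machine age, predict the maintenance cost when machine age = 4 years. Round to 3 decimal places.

n = 7, Σx = 56, Σy = 93, Σxy = 961, Σx² = 660
Sxx = Σx² − (Σx)²/n = 660 − 448 = 212
Sxy = Σxy − (Σx)(Σy)/n = 961 − 744 = 217
b = Sxy/Sxx = 217/212 = 1.023585
a = ȳ − b·x̄ = 13.285714 − 1.023585·8 = 5.097035
ŷ(4) = a + b·4 = 5.097035 + 1.023585·4 = 9.191375

9.191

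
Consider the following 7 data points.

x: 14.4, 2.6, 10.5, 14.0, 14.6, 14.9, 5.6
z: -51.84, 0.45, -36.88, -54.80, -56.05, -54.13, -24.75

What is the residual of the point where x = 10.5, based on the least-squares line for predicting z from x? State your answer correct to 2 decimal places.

0.98

n = 7, Σx = 76.6, Σy = -278, Σxy = -3663.233, Σx² = 986.9
Sxx = Σx² − (Σx)²/n = 986.9 − 838.222857 = 148.677143
Sxy = Σxy − (Σx)(Σy)/n = -3663.233 − (-3042.114286) = -621.118714
b = Sxy/Sxx = -621.118714/148.677143 = -4.177634
a = ȳ − b·x̄ = -39.714286 − (-4.177634)·10.942857 = 6.000968
ŷ(10.5) = 6.000968 + (-4.177634)·10.5 = -37.864191
residual = y − ŷ = -36.88 − (-37.864191) = 0.984191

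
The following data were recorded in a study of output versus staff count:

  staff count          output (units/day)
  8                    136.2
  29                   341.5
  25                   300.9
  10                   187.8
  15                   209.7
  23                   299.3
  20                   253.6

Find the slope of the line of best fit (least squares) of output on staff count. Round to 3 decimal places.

9.156

n = 7, Σx = 130, Σy = 1729, Σxy = 35495, Σx² = 2784
Sxx = Σx² − (Σx)²/n = 2784 − 2414.285714 = 369.714286
Sxy = Σxy − (Σx)(Σy)/n = 35495 − 32110 = 3385
b = Sxy/Sxx = 3385/369.714286 = 9.155719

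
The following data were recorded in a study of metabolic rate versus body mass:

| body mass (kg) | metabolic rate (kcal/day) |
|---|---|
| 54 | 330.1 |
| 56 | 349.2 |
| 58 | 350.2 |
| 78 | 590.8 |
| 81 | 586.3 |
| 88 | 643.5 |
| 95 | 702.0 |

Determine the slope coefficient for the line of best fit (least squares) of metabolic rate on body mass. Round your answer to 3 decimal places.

9.437

n = 7, Σx = 510, Σy = 3552.1, Σxy = 274582.9, Σx² = 38830
Sxx = Σx² − (Σx)²/n = 38830 − 37157.142857 = 1672.857143
Sxy = Σxy − (Σx)(Σy)/n = 274582.9 − 258795.857143 = 15787.042857
b = Sxy/Sxx = 15787.042857/1672.857143 = 9.437173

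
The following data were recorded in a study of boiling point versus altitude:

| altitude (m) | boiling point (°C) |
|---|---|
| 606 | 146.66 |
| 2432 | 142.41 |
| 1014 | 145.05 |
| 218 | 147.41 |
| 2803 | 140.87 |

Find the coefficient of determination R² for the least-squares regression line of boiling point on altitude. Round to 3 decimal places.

n = 5, Σx = 7073, Σy = 722.4, Σxy = 1009291.77, Σx² = 15214389, Σy² = 104403.3312
Sxx = Σx² − (Σx)²/n = 15214389 − 10005465.8 = 5208923.2
Sxy = Σxy − (Σx)(Σy)/n = 1009291.77 − 1021907.04 = -12615.27
Syy = Σy² − (Σy)²/n = 104403.3312 − 104372.352 = 30.9792
R² = Sxy²/(Sxx·Syy) = (-12615.27)²/(5208923.2·30.9792) = 0.986223

0.986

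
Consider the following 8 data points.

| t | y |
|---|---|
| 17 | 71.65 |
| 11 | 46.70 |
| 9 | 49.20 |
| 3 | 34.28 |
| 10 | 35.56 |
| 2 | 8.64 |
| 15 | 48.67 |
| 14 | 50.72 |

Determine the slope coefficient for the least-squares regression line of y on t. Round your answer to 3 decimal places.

n = 8, Σx = 81, Σy = 345.42, Σxy = 4090.4, Σx² = 1025
Sxx = Σx² − (Σx)²/n = 1025 − 820.125 = 204.875
Sxy = Σxy − (Σx)(Σy)/n = 4090.4 − 3497.3775 = 593.0225
b = Sxy/Sxx = 593.0225/204.875 = 2.894558

2.895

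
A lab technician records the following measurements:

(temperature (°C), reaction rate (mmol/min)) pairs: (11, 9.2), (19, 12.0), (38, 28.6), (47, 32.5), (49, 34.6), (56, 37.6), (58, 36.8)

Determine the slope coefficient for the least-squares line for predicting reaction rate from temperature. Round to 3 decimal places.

0.642

n = 7, Σx = 278, Σy = 191.3, Σxy = 8878.9, Σx² = 13036
Sxx = Σx² − (Σx)²/n = 13036 − 11040.571429 = 1995.428571
Sxy = Σxy − (Σx)(Σy)/n = 8878.9 − 7597.342857 = 1281.557143
b = Sxy/Sxx = 1281.557143/1995.428571 = 0.642247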